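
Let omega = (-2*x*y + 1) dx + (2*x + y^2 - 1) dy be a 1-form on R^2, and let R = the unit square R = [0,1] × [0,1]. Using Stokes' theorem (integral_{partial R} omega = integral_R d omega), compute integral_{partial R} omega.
integral_(partial R) omega = 3

Stokes: integral_partial_R omega = integral_R d omega with d omega = (∂Q/∂x - ∂P/∂y) dx ∧ dy.
  ∂Q/∂x = 2
  ∂P/∂y = -2*x
  integrand = ∂Q/∂x - ∂P/∂y = 2*x + 2.
Integrating over R: integral_0^1 integral_0^1 (2*x + 2) dx dy = 3.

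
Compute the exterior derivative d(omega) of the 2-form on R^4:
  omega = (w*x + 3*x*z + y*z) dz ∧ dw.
d(omega) = (w + 3*z) dx ∧ dz ∧ dw + (z) dy ∧ dz ∧ dw

For a 2-form omega = sum_{i<j} g_{ij} dx_i ∧ dx_j, the exterior derivative is
  d(omega) = sum_{i<j} d(g_{ij}) ∧ dx_i ∧ dx_j = sum_{i<j, k} (∂g_{ij}/∂x_k) dx_k ∧ dx_i ∧ dx_j.
Expand each term, using dx_k ∧ dx_i ∧ dx_j = sgn(permutation) dx_{(a)} ∧ dx_{(b)} ∧ dx_{(c)} with (a < b < c) sorted:
  d(w*x + 3*x*z + y*z) includes (∂/∂x)(w*x + 3*x*z + y*z) dx = (w + 3*z) dx, which multiplied by dz ∧ dw gives (w + 3*z) dx ∧ dz ∧ dw
  d(w*x + 3*x*z + y*z) includes (∂/∂y)(w*x + 3*x*z + y*z) dy = (z) dy, which multiplied by dz ∧ dw gives (z) dy ∧ dz ∧ dw
Collecting like 3-forms: d(omega) = (w + 3*z) dx ∧ dz ∧ dw + (z) dy ∧ dz ∧ dw.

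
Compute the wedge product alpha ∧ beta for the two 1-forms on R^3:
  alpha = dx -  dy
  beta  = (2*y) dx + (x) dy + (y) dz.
alpha ∧ beta = (x + 2*y) dx ∧ dy + (y) dx ∧ dz + (-y) dy ∧ dz

Distribute the wedge, using dx_i ∧ dx_j = -dx_j ∧ dx_i and dx_i ∧ dx_i = 0. For each pair (i, j) with i < j, the coefficient of dx_i ∧ dx_j in alpha ∧ beta is (alpha_i * beta_j - alpha_j * beta_i). Collecting: alpha ∧ beta = (x + 2*y) dx ∧ dy + (y) dx ∧ dz + (-y) dy ∧ dz.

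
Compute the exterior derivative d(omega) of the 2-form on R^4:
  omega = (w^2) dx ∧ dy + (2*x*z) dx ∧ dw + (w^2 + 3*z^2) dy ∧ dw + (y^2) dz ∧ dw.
d(omega) = (2*w) dx ∧ dy ∧ dw + (-2*x) dx ∧ dz ∧ dw + (2*y - 6*z) dy ∧ dz ∧ dw

For a 2-form omega = sum_{i<j} g_{ij} dx_i ∧ dx_j, the exterior derivative is
  d(omega) = sum_{i<j} d(g_{ij}) ∧ dx_i ∧ dx_j = sum_{i<j, k} (∂g_{ij}/∂x_k) dx_k ∧ dx_i ∧ dx_j.
Expand each term, using dx_k ∧ dx_i ∧ dx_j = sgn(permutation) dx_{(a)} ∧ dx_{(b)} ∧ dx_{(c)} with (a < b < c) sorted:
  d(w^2) includes (∂/∂w)(w^2) dw = (2*w) dw, which multiplied by dx ∧ dy gives (2*w) dx ∧ dy ∧ dw
  d(2*x*z) includes (∂/∂z)(2*x*z) dz = (2*x) dz, which multiplied by dx ∧ dw gives (-2*x) dx ∧ dz ∧ dw
  d(w^2 + 3*z^2) includes (∂/∂z)(w^2 + 3*z^2) dz = (6*z) dz, which multiplied by dy ∧ dw gives (-6*z) dy ∧ dz ∧ dw
  d(y^2) includes (∂/∂y)(y^2) dy = (2*y) dy, which multiplied by dz ∧ dw gives (2*y) dy ∧ dz ∧ dw
Collecting like 3-forms: d(omega) = (2*w) dx ∧ dy ∧ dw + (-2*x) dx ∧ dz ∧ dw + (2*y - 6*z) dy ∧ dz ∧ dw.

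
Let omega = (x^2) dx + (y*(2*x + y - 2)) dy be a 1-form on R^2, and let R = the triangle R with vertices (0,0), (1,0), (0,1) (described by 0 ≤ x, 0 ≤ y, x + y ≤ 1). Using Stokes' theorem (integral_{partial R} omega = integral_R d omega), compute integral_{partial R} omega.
integral_(partial R) omega = 1/3

Stokes: integral_partial_R omega = integral_R d omega with d omega = (∂Q/∂x - ∂P/∂y) dx ∧ dy.
  ∂Q/∂x = 2*y
  ∂P/∂y = 0
  integrand = ∂Q/∂x - ∂P/∂y = 2*y.
Integrating over R: integral_0^1 integral_0^{1-x} (2*y) dy dx = 1/3.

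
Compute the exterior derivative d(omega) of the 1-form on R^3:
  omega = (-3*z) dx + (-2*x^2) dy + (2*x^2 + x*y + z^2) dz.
d(omega) = (-4*x) dx ∧ dy + (4*x + y + 3) dx ∧ dz + (x) dy ∧ dz

For a 1-form omega = sum_i f_i dx_i, the exterior derivative is
  d(omega) = sum_{i < j} (∂f_j/∂x_i - ∂f_i/∂x_j) dx_i ∧ dx_j.
  coefficient of dx ∧ dy: ∂f_2/∂x - ∂f_1/∂y = ∂(-2*x^2)/∂x - ∂(-3*z)/∂y = -4*x
  coefficient of dx ∧ dz: ∂f_3/∂x - ∂f_1/∂z = ∂(2*x^2 + x*y + z^2)/∂x - ∂(-3*z)/∂z = 4*x + y + 3
  coefficient of dy ∧ dz: ∂f_3/∂y - ∂f_2/∂z = ∂(2*x^2 + x*y + z^2)/∂y - ∂(-2*x^2)/∂z = x
Assembling: d(omega) = (-4*x) dx ∧ dy + (4*x + y + 3) dx ∧ dz + (x) dy ∧ dz.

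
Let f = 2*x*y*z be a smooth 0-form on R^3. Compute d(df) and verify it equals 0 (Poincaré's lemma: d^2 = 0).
d(df) = 0

Step 1: df = sum_i (∂f/∂x_i) dx_i = (2*y*z) dx + (2*x*z) dy + (2*x*y) dz.
Step 2: Apply d again. Using the 1-form formula, the coefficient of dx ∧ dy in d(df) is ∂^2 f/∂x ∂y - ∂^2 f/∂y ∂x = (2*z) - (2*z) = 0 (equality of mixed partials for smooth f).
Similarly for dx ∧ dz and dy ∧ dz — all coefficients vanish. So d(df) = 0.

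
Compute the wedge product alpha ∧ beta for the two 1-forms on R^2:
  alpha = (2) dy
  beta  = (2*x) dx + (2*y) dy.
alpha ∧ beta = (-4*x) dx ∧ dy

Distribute the wedge, using dx_i ∧ dx_j = -dx_j ∧ dx_i and dx_i ∧ dx_i = 0. For each pair (i, j) with i < j, the coefficient of dx_i ∧ dx_j in alpha ∧ beta is (alpha_i * beta_j - alpha_j * beta_i). Collecting: alpha ∧ beta = (-4*x) dx ∧ dy.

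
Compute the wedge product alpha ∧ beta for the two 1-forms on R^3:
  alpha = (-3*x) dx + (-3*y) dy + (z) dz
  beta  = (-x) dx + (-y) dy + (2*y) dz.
alpha ∧ beta = (x*(-6*y + z)) dx ∧ dz + (y*(-6*y + z)) dy ∧ dz

Distribute the wedge, using dx_i ∧ dx_j = -dx_j ∧ dx_i and dx_i ∧ dx_i = 0. For each pair (i, j) with i < j, the coefficient of dx_i ∧ dx_j in alpha ∧ beta is (alpha_i * beta_j - alpha_j * beta_i). Collecting: alpha ∧ beta = (x*(-6*y + z)) dx ∧ dz + (y*(-6*y + z)) dy ∧ dz.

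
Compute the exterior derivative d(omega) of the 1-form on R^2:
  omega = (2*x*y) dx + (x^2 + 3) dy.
d(omega) = 0

For a 1-form omega = sum_i f_i dx_i, the exterior derivative is
  d(omega) = sum_{i < j} (∂f_j/∂x_i - ∂f_i/∂x_j) dx_i ∧ dx_j.

Assembling: d(omega) = 0.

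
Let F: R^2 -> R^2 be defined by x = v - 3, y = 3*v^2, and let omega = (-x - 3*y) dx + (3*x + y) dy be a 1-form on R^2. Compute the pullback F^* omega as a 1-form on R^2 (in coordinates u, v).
F^* omega = (18*v^3 + 9*v^2 - 55*v + 3) dv

Using F^*(f dg) = (f ∘ F) d(g ∘ F), substitute each coordinate x_i by F_i(u, v) in f_i, and replace dx_i by d F_i = (∂F_i/∂u) du + (∂F_i/∂v) dv.
  For the x component: f_1(F) = -9*v^2 - v + 3; d F_1 = (0) du + (1) dv
  For the y component: f_2(F) = 3*v^2 + 3*v - 9; d F_2 = (0) du + (6*v) dv
Combining and collecting du, dv coefficients:
  coeff of du: 0
  coeff of dv: 18*v^3 + 9*v^2 - 55*v + 3
F^* omega = (18*v^3 + 9*v^2 - 55*v + 3) dv.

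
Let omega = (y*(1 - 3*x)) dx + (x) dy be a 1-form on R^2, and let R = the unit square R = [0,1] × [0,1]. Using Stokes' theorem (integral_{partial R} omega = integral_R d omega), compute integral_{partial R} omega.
integral_(partial R) omega = 3/2

Stokes: integral_partial_R omega = integral_R d omega with d omega = (∂Q/∂x - ∂P/∂y) dx ∧ dy.
  ∂Q/∂x = 1
  ∂P/∂y = 1 - 3*x
  integrand = ∂Q/∂x - ∂P/∂y = 3*x.
Integrating over R: integral_0^1 integral_0^1 (3*x) dx dy = 3/2.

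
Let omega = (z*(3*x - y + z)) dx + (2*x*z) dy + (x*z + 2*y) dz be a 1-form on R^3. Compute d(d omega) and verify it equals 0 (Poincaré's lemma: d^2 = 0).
d(d omega) = 0

Step 1: d omega = sum_{i<j} (∂f_j/∂x_i - ∂f_i/∂x_j) dx_i ∧ dx_j:
  coeff of dx ∧ dy: 3*z
  coeff of dx ∧ dz: -3*x + y - z
  coeff of dy ∧ dz: 2 - 2*x
Step 2: Apply d again to each 2-form coefficient. The only possible 3-form in R^3 is dx ∧ dy ∧ dz, with coefficient
  ∂(coeff of dy∧dz)/∂x - ∂(coeff of dx∧dz)/∂y + ∂(coeff of dx∧dy)/∂z
  = ∂/∂x (2 - 2*x) - ∂/∂y (-3*x + y - z) + ∂/∂z (3*z).
Each of these terms simplifies to sums of mixed partials that cancel in pairs. The result is 0 (by equality of mixed partials for smooth functions — Schwarz / Clairaut).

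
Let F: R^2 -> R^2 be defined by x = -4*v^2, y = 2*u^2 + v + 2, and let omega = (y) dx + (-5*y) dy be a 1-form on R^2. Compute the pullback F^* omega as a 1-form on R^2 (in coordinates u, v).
F^* omega = (20*u*(-2*u^2 - v - 2)) du + (-16*u^2*v - 10*u^2 - 8*v^2 - 21*v - 10) dv

Using F^*(f dg) = (f ∘ F) d(g ∘ F), substitute each coordinate x_i by F_i(u, v) in f_i, and replace dx_i by d F_i = (∂F_i/∂u) du + (∂F_i/∂v) dv.
  For the x component: f_1(F) = 2*u^2 + v + 2; d F_1 = (0) du + (-8*v) dv
  For the y component: f_2(F) = -10*u^2 - 5*v - 10; d F_2 = (4*u) du + (1) dv
Combining and collecting du, dv coefficients:
  coeff of du: 20*u*(-2*u^2 - v - 2)
  coeff of dv: -16*u^2*v - 10*u^2 - 8*v^2 - 21*v - 10
F^* omega = (20*u*(-2*u^2 - v - 2)) du + (-16*u^2*v - 10*u^2 - 8*v^2 - 21*v - 10) dv.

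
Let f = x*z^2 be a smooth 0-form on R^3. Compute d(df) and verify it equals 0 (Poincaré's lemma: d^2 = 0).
d(df) = 0

Step 1: df = sum_i (∂f/∂x_i) dx_i = (z^2) dx + (0) dy + (2*x*z) dz.
Step 2: Apply d again. Using the 1-form formula, the coefficient of dx ∧ dy in d(df) is ∂^2 f/∂x ∂y - ∂^2 f/∂y ∂x = (0) - (0) = 0 (equality of mixed partials for smooth f).
Similarly for dx ∧ dz and dy ∧ dz — all coefficients vanish. So d(df) = 0.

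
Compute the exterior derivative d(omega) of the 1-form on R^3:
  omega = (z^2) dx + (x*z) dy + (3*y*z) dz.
d(omega) = (z) dx ∧ dy + (-2*z) dx ∧ dz + (-x + 3*z) dy ∧ dz

For a 1-form omega = sum_i f_i dx_i, the exterior derivative is
  d(omega) = sum_{i < j} (∂f_j/∂x_i - ∂f_i/∂x_j) dx_i ∧ dx_j.
  coefficient of dx ∧ dy: ∂f_2/∂x - ∂f_1/∂y = ∂(x*z)/∂x - ∂(z^2)/∂y = z
  coefficient of dx ∧ dz: ∂f_3/∂x - ∂f_1/∂z = ∂(3*y*z)/∂x - ∂(z^2)/∂z = -2*z
  coefficient of dy ∧ dz: ∂f_3/∂y - ∂f_2/∂z = ∂(3*y*z)/∂y - ∂(x*z)/∂z = -x + 3*z
Assembling: d(omega) = (z) dx ∧ dy + (-2*z) dx ∧ dz + (-x + 3*z) dy ∧ dz.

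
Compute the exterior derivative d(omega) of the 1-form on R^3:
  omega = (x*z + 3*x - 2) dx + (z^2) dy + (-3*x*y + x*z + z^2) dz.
d(omega) = (-x - 3*y + z) dx ∧ dz + (-3*x - 2*z) dy ∧ dz

For a 1-form omega = sum_i f_i dx_i, the exterior derivative is
  d(omega) = sum_{i < j} (∂f_j/∂x_i - ∂f_i/∂x_j) dx_i ∧ dx_j.
  coefficient of dx ∧ dz: ∂f_3/∂x - ∂f_1/∂z = ∂(-3*x*y + x*z + z^2)/∂x - ∂(x*z + 3*x - 2)/∂z = -x - 3*y + z
  coefficient of dy ∧ dz: ∂f_3/∂y - ∂f_2/∂z = ∂(-3*x*y + x*z + z^2)/∂y - ∂(z^2)/∂z = -3*x - 2*z
Assembling: d(omega) = (-x - 3*y + z) dx ∧ dz + (-3*x - 2*z) dy ∧ dz.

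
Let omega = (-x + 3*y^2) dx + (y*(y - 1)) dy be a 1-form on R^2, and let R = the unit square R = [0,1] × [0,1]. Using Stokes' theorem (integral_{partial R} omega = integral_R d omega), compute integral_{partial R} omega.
integral_(partial R) omega = -3

Stokes: integral_partial_R omega = integral_R d omega with d omega = (∂Q/∂x - ∂P/∂y) dx ∧ dy.
  ∂Q/∂x = 0
  ∂P/∂y = 6*y
  integrand = ∂Q/∂x - ∂P/∂y = -6*y.
Integrating over R: integral_0^1 integral_0^1 (-6*y) dx dy = -3.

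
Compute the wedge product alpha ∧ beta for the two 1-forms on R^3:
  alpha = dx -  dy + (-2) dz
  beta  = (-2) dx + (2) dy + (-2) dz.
alpha ∧ beta = (-6) dx ∧ dz + (6) dy ∧ dz

Distribute the wedge, using dx_i ∧ dx_j = -dx_j ∧ dx_i and dx_i ∧ dx_i = 0. For each pair (i, j) with i < j, the coefficient of dx_i ∧ dx_j in alpha ∧ beta is (alpha_i * beta_j - alpha_j * beta_i). Collecting: alpha ∧ beta = (-6) dx ∧ dz + (6) dy ∧ dz.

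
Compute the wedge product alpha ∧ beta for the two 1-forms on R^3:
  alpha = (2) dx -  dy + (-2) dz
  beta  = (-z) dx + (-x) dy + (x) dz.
alpha ∧ beta = (-2*x - z) dx ∧ dy + (2*x - 2*z) dx ∧ dz + (-3*x) dy ∧ dz

Distribute the wedge, using dx_i ∧ dx_j = -dx_j ∧ dx_i and dx_i ∧ dx_i = 0. For each pair (i, j) with i < j, the coefficient of dx_i ∧ dx_j in alpha ∧ beta is (alpha_i * beta_j - alpha_j * beta_i). Collecting: alpha ∧ beta = (-2*x - z) dx ∧ dy + (2*x - 2*z) dx ∧ dz + (-3*x) dy ∧ dz.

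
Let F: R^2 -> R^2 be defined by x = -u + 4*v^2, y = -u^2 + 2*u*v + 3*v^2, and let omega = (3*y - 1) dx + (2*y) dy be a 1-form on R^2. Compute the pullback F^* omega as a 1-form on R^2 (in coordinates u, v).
F^* omega = (4*u^3 - 12*u^2*v + 3*u^2 - 4*u*v^2 - 6*u*v + 12*v^3 - 9*v^2 + 1) du + (-4*u^3 - 28*u^2*v + 84*u*v^2 + 108*v^3 - 8*v) dv

Using F^*(f dg) = (f ∘ F) d(g ∘ F), substitute each coordinate x_i by F_i(u, v) in f_i, and replace dx_i by d F_i = (∂F_i/∂u) du + (∂F_i/∂v) dv.
  For the x component: f_1(F) = -3*u^2 + 6*u*v + 9*v^2 - 1; d F_1 = (-1) du + (8*v) dv
  For the y component: f_2(F) = -2*u^2 + 4*u*v + 6*v^2; d F_2 = (-2*u + 2*v) du + (2*u + 6*v) dv
Combining and collecting du, dv coefficients:
  coeff of du: 4*u^3 - 12*u^2*v + 3*u^2 - 4*u*v^2 - 6*u*v + 12*v^3 - 9*v^2 + 1
  coeff of dv: -4*u^3 - 28*u^2*v + 84*u*v^2 + 108*v^3 - 8*v
F^* omega = (4*u^3 - 12*u^2*v + 3*u^2 - 4*u*v^2 - 6*u*v + 12*v^3 - 9*v^2 + 1) du + (-4*u^3 - 28*u^2*v + 84*u*v^2 + 108*v^3 - 8*v) dv.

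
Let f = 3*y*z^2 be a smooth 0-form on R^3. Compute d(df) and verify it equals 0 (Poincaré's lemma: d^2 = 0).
d(df) = 0

Step 1: df = sum_i (∂f/∂x_i) dx_i = (0) dx + (3*z^2) dy + (6*y*z) dz.
Step 2: Apply d again. Using the 1-form formula, the coefficient of dx ∧ dy in d(df) is ∂^2 f/∂x ∂y - ∂^2 f/∂y ∂x = (0) - (0) = 0 (equality of mixed partials for smooth f).
Similarly for dx ∧ dz and dy ∧ dz — all coefficients vanish. So d(df) = 0.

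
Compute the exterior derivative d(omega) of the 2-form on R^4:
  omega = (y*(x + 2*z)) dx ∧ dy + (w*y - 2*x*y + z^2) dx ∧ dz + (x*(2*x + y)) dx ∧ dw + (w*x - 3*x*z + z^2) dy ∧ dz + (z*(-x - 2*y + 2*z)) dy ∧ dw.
d(omega) = (2*x + 2*y - 3*z) dx ∧ dy ∧ dz + (y) dx ∧ dz ∧ dw + (-x - z) dx ∧ dy ∧ dw + (2*x + 2*y - 4*z) dy ∧ dz ∧ dw

For a 2-form omega = sum_{i<j} g_{ij} dx_i ∧ dx_j, the exterior derivative is
  d(omega) = sum_{i<j} d(g_{ij}) ∧ dx_i ∧ dx_j = sum_{i<j, k} (∂g_{ij}/∂x_k) dx_k ∧ dx_i ∧ dx_j.
Expand each term, using dx_k ∧ dx_i ∧ dx_j = sgn(permutation) dx_{(a)} ∧ dx_{(b)} ∧ dx_{(c)} with (a < b < c) sorted:
  d(y*(x + 2*z)) includes (∂/∂z)(y*(x + 2*z)) dz = (2*y) dz, which multiplied by dx ∧ dy gives (2*y) dx ∧ dy ∧ dz
  d(w*y - 2*x*y + z^2) includes (∂/∂y)(w*y - 2*x*y + z^2) dy = (w - 2*x) dy, which multiplied by dx ∧ dz gives (-w + 2*x) dx ∧ dy ∧ dz
  d(w*y - 2*x*y + z^2) includes (∂/∂w)(w*y - 2*x*y + z^2) dw = (y) dw, which multiplied by dx ∧ dz gives (y) dx ∧ dz ∧ dw
  d(x*(2*x + y)) includes (∂/∂y)(x*(2*x + y)) dy = (x) dy, which multiplied by dx ∧ dw gives (-x) dx ∧ dy ∧ dw
  d(w*x - 3*x*z + z^2) includes (∂/∂x)(w*x - 3*x*z + z^2) dx = (w - 3*z) dx, which multiplied by dy ∧ dz gives (w - 3*z) dx ∧ dy ∧ dz
  d(w*x - 3*x*z + z^2) includes (∂/∂w)(w*x - 3*x*z + z^2) dw = (x) dw, which multiplied by dy ∧ dz gives (x) dy ∧ dz ∧ dw
  d(z*(-x - 2*y + 2*z)) includes (∂/∂x)(z*(-x - 2*y + 2*z)) dx = (-z) dx, which multiplied by dy ∧ dw gives (-z) dx ∧ dy ∧ dw
  d(z*(-x - 2*y + 2*z)) includes (∂/∂z)(z*(-x - 2*y + 2*z)) dz = (-x - 2*y + 4*z) dz, which multiplied by dy ∧ dw gives (x + 2*y - 4*z) dy ∧ dz ∧ dw
Collecting like 3-forms: d(omega) = (2*x + 2*y - 3*z) dx ∧ dy ∧ dz + (y) dx ∧ dz ∧ dw + (-x - z) dx ∧ dy ∧ dw + (2*x + 2*y - 4*z) dy ∧ dz ∧ dw.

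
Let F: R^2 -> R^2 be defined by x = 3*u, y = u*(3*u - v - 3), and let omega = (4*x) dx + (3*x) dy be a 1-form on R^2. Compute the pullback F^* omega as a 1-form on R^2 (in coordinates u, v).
F^* omega = (9*u*(6*u - v + 1)) du + (-9*u^2) dv

Using F^*(f dg) = (f ∘ F) d(g ∘ F), substitute each coordinate x_i by F_i(u, v) in f_i, and replace dx_i by d F_i = (∂F_i/∂u) du + (∂F_i/∂v) dv.
  For the x component: f_1(F) = 12*u; d F_1 = (3) du + (0) dv
  For the y component: f_2(F) = 9*u; d F_2 = (6*u - v - 3) du + (-u) dv
Combining and collecting du, dv coefficients:
  coeff of du: 9*u*(6*u - v + 1)
  coeff of dv: -9*u^2
F^* omega = (9*u*(6*u - v + 1)) du + (-9*u^2) dv.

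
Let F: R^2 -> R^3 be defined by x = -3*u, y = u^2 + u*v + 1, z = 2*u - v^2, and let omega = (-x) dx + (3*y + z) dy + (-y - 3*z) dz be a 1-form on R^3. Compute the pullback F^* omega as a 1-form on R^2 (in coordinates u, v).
F^* omega = (6*u^3 + 9*u^2*v + 2*u^2 + u*v^2 - 15*u - v^3 + 6*v^2 + 3*v - 2) du + (3*u^3 + 5*u^2*v + 2*u^2 + u*v^2 + 12*u*v + 3*u - 6*v^3 + 2*v) dv

Using F^*(f dg) = (f ∘ F) d(g ∘ F), substitute each coordinate x_i by F_i(u, v) in f_i, and replace dx_i by d F_i = (∂F_i/∂u) du + (∂F_i/∂v) dv.
  For the x component: f_1(F) = 3*u; d F_1 = (-3) du + (0) dv
  For the y component: f_2(F) = 3*u^2 + 3*u*v + 2*u - v^2 + 3; d F_2 = (2*u + v) du + (u) dv
  For the z component: f_3(F) = -u^2 - u*v - 6*u + 3*v^2 - 1; d F_3 = (2) du + (-2*v) dv
Combining and collecting du, dv coefficients:
  coeff of du: 6*u^3 + 9*u^2*v + 2*u^2 + u*v^2 - 15*u - v^3 + 6*v^2 + 3*v - 2
  coeff of dv: 3*u^3 + 5*u^2*v + 2*u^2 + u*v^2 + 12*u*v + 3*u - 6*v^3 + 2*v
F^* omega = (6*u^3 + 9*u^2*v + 2*u^2 + u*v^2 - 15*u - v^3 + 6*v^2 + 3*v - 2) du + (3*u^3 + 5*u^2*v + 2*u^2 + u*v^2 + 12*u*v + 3*u - 6*v^3 + 2*v) dv.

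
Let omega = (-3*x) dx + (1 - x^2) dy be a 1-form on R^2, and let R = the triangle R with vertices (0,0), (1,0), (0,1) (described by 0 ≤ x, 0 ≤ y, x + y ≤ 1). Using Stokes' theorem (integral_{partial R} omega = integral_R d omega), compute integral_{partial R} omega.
integral_(partial R) omega = -1/3

Stokes: integral_partial_R omega = integral_R d omega with d omega = (∂Q/∂x - ∂P/∂y) dx ∧ dy.
  ∂Q/∂x = -2*x
  ∂P/∂y = 0
  integrand = ∂Q/∂x - ∂P/∂y = -2*x.
Integrating over R: integral_0^1 integral_0^{1-x} (-2*x) dy dx = -1/3.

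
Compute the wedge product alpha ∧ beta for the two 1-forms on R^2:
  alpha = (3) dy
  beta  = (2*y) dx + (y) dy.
alpha ∧ beta = (-6*y) dx ∧ dy

Distribute the wedge, using dx_i ∧ dx_j = -dx_j ∧ dx_i and dx_i ∧ dx_i = 0. For each pair (i, j) with i < j, the coefficient of dx_i ∧ dx_j in alpha ∧ beta is (alpha_i * beta_j - alpha_j * beta_i). Collecting: alpha ∧ beta = (-6*y) dx ∧ dy.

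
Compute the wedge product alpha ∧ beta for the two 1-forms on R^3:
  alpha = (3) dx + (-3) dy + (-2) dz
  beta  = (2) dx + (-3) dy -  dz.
alpha ∧ beta = (-3) dx ∧ dy + (1) dx ∧ dz + (-3) dy ∧ dz

Distribute the wedge, using dx_i ∧ dx_j = -dx_j ∧ dx_i and dx_i ∧ dx_i = 0. For each pair (i, j) with i < j, the coefficient of dx_i ∧ dx_j in alpha ∧ beta is (alpha_i * beta_j - alpha_j * beta_i). Collecting: alpha ∧ beta = (-3) dx ∧ dy + (1) dx ∧ dz + (-3) dy ∧ dz.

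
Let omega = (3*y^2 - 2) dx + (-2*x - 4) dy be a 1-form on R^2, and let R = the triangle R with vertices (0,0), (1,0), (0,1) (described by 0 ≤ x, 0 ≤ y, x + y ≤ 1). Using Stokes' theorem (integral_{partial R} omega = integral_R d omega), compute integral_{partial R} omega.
integral_(partial R) omega = -2

Stokes: integral_partial_R omega = integral_R d omega with d omega = (∂Q/∂x - ∂P/∂y) dx ∧ dy.
  ∂Q/∂x = -2
  ∂P/∂y = 6*y
  integrand = ∂Q/∂x - ∂P/∂y = -6*y - 2.
Integrating over R: integral_0^1 integral_0^{1-x} (-6*y - 2) dy dx = -2.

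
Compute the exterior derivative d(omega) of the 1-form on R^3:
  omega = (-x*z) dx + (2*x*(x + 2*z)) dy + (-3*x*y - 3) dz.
d(omega) = (4*x + 4*z) dx ∧ dy + (x - 3*y) dx ∧ dz + (-7*x) dy ∧ dz

For a 1-form omega = sum_i f_i dx_i, the exterior derivative is
  d(omega) = sum_{i < j} (∂f_j/∂x_i - ∂f_i/∂x_j) dx_i ∧ dx_j.
  coefficient of dx ∧ dy: ∂f_2/∂x - ∂f_1/∂y = ∂(2*x*(x + 2*z))/∂x - ∂(-x*z)/∂y = 4*x + 4*z
  coefficient of dx ∧ dz: ∂f_3/∂x - ∂f_1/∂z = ∂(-3*x*y - 3)/∂x - ∂(-x*z)/∂z = x - 3*y
  coefficient of dy ∧ dz: ∂f_3/∂y - ∂f_2/∂z = ∂(-3*x*y - 3)/∂y - ∂(2*x*(x + 2*z))/∂z = -7*x
Assembling: d(omega) = (4*x + 4*z) dx ∧ dy + (x - 3*y) dx ∧ dz + (-7*x) dy ∧ dz.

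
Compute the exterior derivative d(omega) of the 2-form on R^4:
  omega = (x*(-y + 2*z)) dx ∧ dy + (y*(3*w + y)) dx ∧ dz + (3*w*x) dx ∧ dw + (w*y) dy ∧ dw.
d(omega) = (-3*w + 2*x - 2*y) dx ∧ dy ∧ dz + (3*y) dx ∧ dz ∧ dw

For a 2-form omega = sum_{i<j} g_{ij} dx_i ∧ dx_j, the exterior derivative is
  d(omega) = sum_{i<j} d(g_{ij}) ∧ dx_i ∧ dx_j = sum_{i<j, k} (∂g_{ij}/∂x_k) dx_k ∧ dx_i ∧ dx_j.
Expand each term, using dx_k ∧ dx_i ∧ dx_j = sgn(permutation) dx_{(a)} ∧ dx_{(b)} ∧ dx_{(c)} with (a < b < c) sorted:
  d(x*(-y + 2*z)) includes (∂/∂z)(x*(-y + 2*z)) dz = (2*x) dz, which multiplied by dx ∧ dy gives (2*x) dx ∧ dy ∧ dz
  d(y*(3*w + y)) includes (∂/∂y)(y*(3*w + y)) dy = (3*w + 2*y) dy, which multiplied by dx ∧ dz gives (-3*w - 2*y) dx ∧ dy ∧ dz
  d(y*(3*w + y)) includes (∂/∂w)(y*(3*w + y)) dw = (3*y) dw, which multiplied by dx ∧ dz gives (3*y) dx ∧ dz ∧ dw
Collecting like 3-forms: d(omega) = (-3*w + 2*x - 2*y) dx ∧ dy ∧ dz + (3*y) dx ∧ dz ∧ dw.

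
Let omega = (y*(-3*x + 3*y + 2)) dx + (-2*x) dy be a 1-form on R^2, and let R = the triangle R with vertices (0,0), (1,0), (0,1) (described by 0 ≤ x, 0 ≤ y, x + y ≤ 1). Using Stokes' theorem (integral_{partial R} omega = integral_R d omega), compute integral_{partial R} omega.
integral_(partial R) omega = -5/2

Stokes: integral_partial_R omega = integral_R d omega with d omega = (∂Q/∂x - ∂P/∂y) dx ∧ dy.
  ∂Q/∂x = -2
  ∂P/∂y = -3*x + 6*y + 2
  integrand = ∂Q/∂x - ∂P/∂y = 3*x - 6*y - 4.
Integrating over R: integral_0^1 integral_0^{1-x} (3*x - 6*y - 4) dy dx = -5/2.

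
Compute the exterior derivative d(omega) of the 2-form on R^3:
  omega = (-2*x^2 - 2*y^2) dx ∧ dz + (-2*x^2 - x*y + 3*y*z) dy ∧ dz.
d(omega) = (-4*x + 3*y) dx ∧ dy ∧ dz

For a 2-form omega = sum_{i<j} g_{ij} dx_i ∧ dx_j, the exterior derivative is
  d(omega) = sum_{i<j} d(g_{ij}) ∧ dx_i ∧ dx_j = sum_{i<j, k} (∂g_{ij}/∂x_k) dx_k ∧ dx_i ∧ dx_j.
Expand each term, using dx_k ∧ dx_i ∧ dx_j = sgn(permutation) dx_{(a)} ∧ dx_{(b)} ∧ dx_{(c)} with (a < b < c) sorted:
  d(-2*x^2 - 2*y^2) includes (∂/∂y)(-2*x^2 - 2*y^2) dy = (-4*y) dy, which multiplied by dx ∧ dz gives (4*y) dx ∧ dy ∧ dz
  d(-2*x^2 - x*y + 3*y*z) includes (∂/∂x)(-2*x^2 - x*y + 3*y*z) dx = (-4*x - y) dx, which multiplied by dy ∧ dz gives (-4*x - y) dx ∧ dy ∧ dz
Collecting like 3-forms: d(omega) = (-4*x + 3*y) dx ∧ dy ∧ dz.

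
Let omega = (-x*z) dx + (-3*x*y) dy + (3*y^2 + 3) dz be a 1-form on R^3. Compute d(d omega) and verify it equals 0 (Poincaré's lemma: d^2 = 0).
d(d omega) = 0

Step 1: d omega = sum_{i<j} (∂f_j/∂x_i - ∂f_i/∂x_j) dx_i ∧ dx_j:
  coeff of dx ∧ dy: -3*y
  coeff of dx ∧ dz: x
  coeff of dy ∧ dz: 6*y
Step 2: Apply d again to each 2-form coefficient. The only possible 3-form in R^3 is dx ∧ dy ∧ dz, with coefficient
  ∂(coeff of dy∧dz)/∂x - ∂(coeff of dx∧dz)/∂y + ∂(coeff of dx∧dy)/∂z
  = ∂/∂x (6*y) - ∂/∂y (x) + ∂/∂z (-3*y).
Each of these terms simplifies to sums of mixed partials that cancel in pairs. The result is 0 (by equality of mixed partials for smooth functions — Schwarz / Clairaut).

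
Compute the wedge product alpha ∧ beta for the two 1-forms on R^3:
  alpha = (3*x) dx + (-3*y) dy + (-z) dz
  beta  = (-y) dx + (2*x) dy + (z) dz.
alpha ∧ beta = (6*x^2 - 3*y^2) dx ∧ dy + (z*(3*x - y)) dx ∧ dz + (z*(2*x - 3*y)) dy ∧ dz

Distribute the wedge, using dx_i ∧ dx_j = -dx_j ∧ dx_i and dx_i ∧ dx_i = 0. For each pair (i, j) with i < j, the coefficient of dx_i ∧ dx_j in alpha ∧ beta is (alpha_i * beta_j - alpha_j * beta_i). Collecting: alpha ∧ beta = (6*x^2 - 3*y^2) dx ∧ dy + (z*(3*x - y)) dx ∧ dz + (z*(2*x - 3*y)) dy ∧ dz.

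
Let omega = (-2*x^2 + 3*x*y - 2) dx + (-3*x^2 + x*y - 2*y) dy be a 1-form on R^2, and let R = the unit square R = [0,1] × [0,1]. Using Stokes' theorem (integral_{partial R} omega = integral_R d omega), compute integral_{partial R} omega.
integral_(partial R) omega = -4

Stokes: integral_partial_R omega = integral_R d omega with d omega = (∂Q/∂x - ∂P/∂y) dx ∧ dy.
  ∂Q/∂x = -6*x + y
  ∂P/∂y = 3*x
  integrand = ∂Q/∂x - ∂P/∂y = -9*x + y.
Integrating over R: integral_0^1 integral_0^1 (-9*x + y) dx dy = -4.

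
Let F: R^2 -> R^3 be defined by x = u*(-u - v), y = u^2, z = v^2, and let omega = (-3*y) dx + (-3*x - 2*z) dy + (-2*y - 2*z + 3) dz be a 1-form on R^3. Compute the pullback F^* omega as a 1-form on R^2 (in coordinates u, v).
F^* omega = (u*(12*u^2 + 9*u*v - 4*v^2)) du + (3*u^3 - 4*u^2*v - 4*v^3 + 6*v) dv

Using F^*(f dg) = (f ∘ F) d(g ∘ F), substitute each coordinate x_i by F_i(u, v) in f_i, and replace dx_i by d F_i = (∂F_i/∂u) du + (∂F_i/∂v) dv.
  For the x component: f_1(F) = -3*u^2; d F_1 = (-2*u - v) du + (-u) dv
  For the y component: f_2(F) = 3*u^2 + 3*u*v - 2*v^2; d F_2 = (2*u) du + (0) dv
  For the z component: f_3(F) = -2*u^2 - 2*v^2 + 3; d F_3 = (0) du + (2*v) dv
Combining and collecting du, dv coefficients:
  coeff of du: u*(12*u^2 + 9*u*v - 4*v^2)
  coeff of dv: 3*u^3 - 4*u^2*v - 4*v^3 + 6*v
F^* omega = (u*(12*u^2 + 9*u*v - 4*v^2)) du + (3*u^3 - 4*u^2*v - 4*v^3 + 6*v) dv.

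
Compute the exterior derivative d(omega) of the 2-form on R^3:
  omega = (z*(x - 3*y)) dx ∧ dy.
d(omega) = (x - 3*y) dx ∧ dy ∧ dz

For a 2-form omega = sum_{i<j} g_{ij} dx_i ∧ dx_j, the exterior derivative is
  d(omega) = sum_{i<j} d(g_{ij}) ∧ dx_i ∧ dx_j = sum_{i<j, k} (∂g_{ij}/∂x_k) dx_k ∧ dx_i ∧ dx_j.
Expand each term, using dx_k ∧ dx_i ∧ dx_j = sgn(permutation) dx_{(a)} ∧ dx_{(b)} ∧ dx_{(c)} with (a < b < c) sorted:
  d(z*(x - 3*y)) includes (∂/∂z)(z*(x - 3*y)) dz = (x - 3*y) dz, which multiplied by dx ∧ dy gives (x - 3*y) dx ∧ dy ∧ dz
Collecting like 3-forms: d(omega) = (x - 3*y) dx ∧ dy ∧ dz.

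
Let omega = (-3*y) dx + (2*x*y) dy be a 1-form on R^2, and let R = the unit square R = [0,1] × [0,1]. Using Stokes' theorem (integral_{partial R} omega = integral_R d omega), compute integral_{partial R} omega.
integral_(partial R) omega = 4

Stokes: integral_partial_R omega = integral_R d omega with d omega = (∂Q/∂x - ∂P/∂y) dx ∧ dy.
  ∂Q/∂x = 2*y
  ∂P/∂y = -3
  integrand = ∂Q/∂x - ∂P/∂y = 2*y + 3.
Integrating over R: integral_0^1 integral_0^1 (2*y + 3) dx dy = 4.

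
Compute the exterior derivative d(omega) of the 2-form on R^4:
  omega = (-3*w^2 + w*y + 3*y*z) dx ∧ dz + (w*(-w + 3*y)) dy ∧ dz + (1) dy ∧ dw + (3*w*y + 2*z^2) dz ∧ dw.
d(omega) = (-w - 3*z) dx ∧ dy ∧ dz + (-6*w + y) dx ∧ dz ∧ dw + (w + 3*y) dy ∧ dz ∧ dw

For a 2-form omega = sum_{i<j} g_{ij} dx_i ∧ dx_j, the exterior derivative is
  d(omega) = sum_{i<j} d(g_{ij}) ∧ dx_i ∧ dx_j = sum_{i<j, k} (∂g_{ij}/∂x_k) dx_k ∧ dx_i ∧ dx_j.
Expand each term, using dx_k ∧ dx_i ∧ dx_j = sgn(permutation) dx_{(a)} ∧ dx_{(b)} ∧ dx_{(c)} with (a < b < c) sorted:
  d(-3*w^2 + w*y + 3*y*z) includes (∂/∂y)(-3*w^2 + w*y + 3*y*z) dy = (w + 3*z) dy, which multiplied by dx ∧ dz gives (-w - 3*z) dx ∧ dy ∧ dz
  d(-3*w^2 + w*y + 3*y*z) includes (∂/∂w)(-3*w^2 + w*y + 3*y*z) dw = (-6*w + y) dw, which multiplied by dx ∧ dz gives (-6*w + y) dx ∧ dz ∧ dw
  d(w*(-w + 3*y)) includes (∂/∂w)(w*(-w + 3*y)) dw = (-2*w + 3*y) dw, which multiplied by dy ∧ dz gives (-2*w + 3*y) dy ∧ dz ∧ dw
  d(3*w*y + 2*z^2) includes (∂/∂y)(3*w*y + 2*z^2) dy = (3*w) dy, which multiplied by dz ∧ dw gives (3*w) dy ∧ dz ∧ dw
Collecting like 3-forms: d(omega) = (-w - 3*z) dx ∧ dy ∧ dz + (-6*w + y) dx ∧ dz ∧ dw + (w + 3*y) dy ∧ dz ∧ dw.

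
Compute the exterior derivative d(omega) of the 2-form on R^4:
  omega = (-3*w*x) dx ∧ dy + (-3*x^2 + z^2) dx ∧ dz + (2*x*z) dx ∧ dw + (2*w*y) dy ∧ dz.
d(omega) = (-3*x) dx ∧ dy ∧ dw + (-2*x) dx ∧ dz ∧ dw + (2*y) dy ∧ dz ∧ dw

For a 2-form omega = sum_{i<j} g_{ij} dx_i ∧ dx_j, the exterior derivative is
  d(omega) = sum_{i<j} d(g_{ij}) ∧ dx_i ∧ dx_j = sum_{i<j, k} (∂g_{ij}/∂x_k) dx_k ∧ dx_i ∧ dx_j.
Expand each term, using dx_k ∧ dx_i ∧ dx_j = sgn(permutation) dx_{(a)} ∧ dx_{(b)} ∧ dx_{(c)} with (a < b < c) sorted:
  d(-3*w*x) includes (∂/∂w)(-3*w*x) dw = (-3*x) dw, which multiplied by dx ∧ dy gives (-3*x) dx ∧ dy ∧ dw
  d(2*x*z) includes (∂/∂z)(2*x*z) dz = (2*x) dz, which multiplied by dx ∧ dw gives (-2*x) dx ∧ dz ∧ dw
  d(2*w*y) includes (∂/∂w)(2*w*y) dw = (2*y) dw, which multiplied by dy ∧ dz gives (2*y) dy ∧ dz ∧ dw
Collecting like 3-forms: d(omega) = (-3*x) dx ∧ dy ∧ dw + (-2*x) dx ∧ dz ∧ dw + (2*y) dy ∧ dz ∧ dw.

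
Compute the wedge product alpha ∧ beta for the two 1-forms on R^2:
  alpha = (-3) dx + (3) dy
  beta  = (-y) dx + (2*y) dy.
alpha ∧ beta = (-3*y) dx ∧ dy

Distribute the wedge, using dx_i ∧ dx_j = -dx_j ∧ dx_i and dx_i ∧ dx_i = 0. For each pair (i, j) with i < j, the coefficient of dx_i ∧ dx_j in alpha ∧ beta is (alpha_i * beta_j - alpha_j * beta_i). Collecting: alpha ∧ beta = (-3*y) dx ∧ dy.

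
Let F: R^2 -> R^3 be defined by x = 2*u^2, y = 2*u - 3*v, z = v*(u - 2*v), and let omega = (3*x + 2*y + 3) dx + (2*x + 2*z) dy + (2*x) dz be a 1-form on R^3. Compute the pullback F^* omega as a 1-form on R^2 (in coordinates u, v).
F^* omega = (24*u^3 + 4*u^2*v + 24*u^2 - 20*u*v + 12*u - 8*v^2) du + (4*u^3 - 16*u^2*v - 12*u^2 - 6*u*v + 12*v^2) dv

Using F^*(f dg) = (f ∘ F) d(g ∘ F), substitute each coordinate x_i by F_i(u, v) in f_i, and replace dx_i by d F_i = (∂F_i/∂u) du + (∂F_i/∂v) dv.
  For the x component: f_1(F) = 6*u^2 + 4*u - 6*v + 3; d F_1 = (4*u) du + (0) dv
  For the y component: f_2(F) = 4*u^2 + 2*u*v - 4*v^2; d F_2 = (2) du + (-3) dv
  For the z component: f_3(F) = 4*u^2; d F_3 = (v) du + (u - 4*v) dv
Combining and collecting du, dv coefficients:
  coeff of du: 24*u^3 + 4*u^2*v + 24*u^2 - 20*u*v + 12*u - 8*v^2
  coeff of dv: 4*u^3 - 16*u^2*v - 12*u^2 - 6*u*v + 12*v^2
F^* omega = (24*u^3 + 4*u^2*v + 24*u^2 - 20*u*v + 12*u - 8*v^2) du + (4*u^3 - 16*u^2*v - 12*u^2 - 6*u*v + 12*v^2) dv.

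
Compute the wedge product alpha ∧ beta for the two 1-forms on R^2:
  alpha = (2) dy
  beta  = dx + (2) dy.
alpha ∧ beta = (-2) dx ∧ dy

Distribute the wedge, using dx_i ∧ dx_j = -dx_j ∧ dx_i and dx_i ∧ dx_i = 0. For each pair (i, j) with i < j, the coefficient of dx_i ∧ dx_j in alpha ∧ beta is (alpha_i * beta_j - alpha_j * beta_i). Collecting: alpha ∧ beta = (-2) dx ∧ dy.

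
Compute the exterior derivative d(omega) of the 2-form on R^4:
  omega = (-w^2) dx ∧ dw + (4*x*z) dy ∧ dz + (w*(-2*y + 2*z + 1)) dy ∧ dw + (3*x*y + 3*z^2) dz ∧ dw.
d(omega) = (4*z) dx ∧ dy ∧ dz + (-2*w + 3*x) dy ∧ dz ∧ dw + (3*y) dx ∧ dz ∧ dw

For a 2-form omega = sum_{i<j} g_{ij} dx_i ∧ dx_j, the exterior derivative is
  d(omega) = sum_{i<j} d(g_{ij}) ∧ dx_i ∧ dx_j = sum_{i<j, k} (∂g_{ij}/∂x_k) dx_k ∧ dx_i ∧ dx_j.
Expand each term, using dx_k ∧ dx_i ∧ dx_j = sgn(permutation) dx_{(a)} ∧ dx_{(b)} ∧ dx_{(c)} with (a < b < c) sorted:
  d(4*x*z) includes (∂/∂x)(4*x*z) dx = (4*z) dx, which multiplied by dy ∧ dz gives (4*z) dx ∧ dy ∧ dz
  d(w*(-2*y + 2*z + 1)) includes (∂/∂z)(w*(-2*y + 2*z + 1)) dz = (2*w) dz, which multiplied by dy ∧ dw gives (-2*w) dy ∧ dz ∧ dw
  d(3*x*y + 3*z^2) includes (∂/∂x)(3*x*y + 3*z^2) dx = (3*y) dx, which multiplied by dz ∧ dw gives (3*y) dx ∧ dz ∧ dw
  d(3*x*y + 3*z^2) includes (∂/∂y)(3*x*y + 3*z^2) dy = (3*x) dy, which multiplied by dz ∧ dw gives (3*x) dy ∧ dz ∧ dw
Collecting like 3-forms: d(omega) = (4*z) dx ∧ dy ∧ dz + (-2*w + 3*x) dy ∧ dz ∧ dw + (3*y) dx ∧ dz ∧ dw.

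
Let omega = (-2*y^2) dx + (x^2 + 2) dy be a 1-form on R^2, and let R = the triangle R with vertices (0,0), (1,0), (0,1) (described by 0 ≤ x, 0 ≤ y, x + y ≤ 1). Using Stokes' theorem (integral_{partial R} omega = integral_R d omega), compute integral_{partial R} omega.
integral_(partial R) omega = 1

Stokes: integral_partial_R omega = integral_R d omega with d omega = (∂Q/∂x - ∂P/∂y) dx ∧ dy.
  ∂Q/∂x = 2*x
  ∂P/∂y = -4*y
  integrand = ∂Q/∂x - ∂P/∂y = 2*x + 4*y.
Integrating over R: integral_0^1 integral_0^{1-x} (2*x + 4*y) dy dx = 1.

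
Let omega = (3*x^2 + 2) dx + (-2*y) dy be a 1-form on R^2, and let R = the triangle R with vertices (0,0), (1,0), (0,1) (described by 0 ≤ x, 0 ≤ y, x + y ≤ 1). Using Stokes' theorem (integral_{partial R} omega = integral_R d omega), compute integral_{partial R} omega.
integral_(partial R) omega = 0

Stokes: integral_partial_R omega = integral_R d omega with d omega = (∂Q/∂x - ∂P/∂y) dx ∧ dy.
  ∂Q/∂x = 0
  ∂P/∂y = 0
  integrand = ∂Q/∂x - ∂P/∂y = 0.
Integrating over R: integral_0^1 integral_0^{1-x} (0) dy dx = 0.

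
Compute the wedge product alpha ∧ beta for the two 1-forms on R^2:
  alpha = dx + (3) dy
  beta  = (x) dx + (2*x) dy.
alpha ∧ beta = (-x) dx ∧ dy

Distribute the wedge, using dx_i ∧ dx_j = -dx_j ∧ dx_i and dx_i ∧ dx_i = 0. For each pair (i, j) with i < j, the coefficient of dx_i ∧ dx_j in alpha ∧ beta is (alpha_i * beta_j - alpha_j * beta_i). Collecting: alpha ∧ beta = (-x) dx ∧ dy.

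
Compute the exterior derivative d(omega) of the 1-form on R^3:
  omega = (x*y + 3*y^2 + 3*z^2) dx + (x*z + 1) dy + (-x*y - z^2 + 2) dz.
d(omega) = (-x - 6*y + z) dx ∧ dy + (-y - 6*z) dx ∧ dz + (-2*x) dy ∧ dz

For a 1-form omega = sum_i f_i dx_i, the exterior derivative is
  d(omega) = sum_{i < j} (∂f_j/∂x_i - ∂f_i/∂x_j) dx_i ∧ dx_j.
  coefficient of dx ∧ dy: ∂f_2/∂x - ∂f_1/∂y = ∂(x*z + 1)/∂x - ∂(x*y + 3*y^2 + 3*z^2)/∂y = -x - 6*y + z
  coefficient of dx ∧ dz: ∂f_3/∂x - ∂f_1/∂z = ∂(-x*y - z^2 + 2)/∂x - ∂(x*y + 3*y^2 + 3*z^2)/∂z = -y - 6*z
  coefficient of dy ∧ dz: ∂f_3/∂y - ∂f_2/∂z = ∂(-x*y - z^2 + 2)/∂y - ∂(x*z + 1)/∂z = -2*x
Assembling: d(omega) = (-x - 6*y + z) dx ∧ dy + (-y - 6*z) dx ∧ dz + (-2*x) dy ∧ dz.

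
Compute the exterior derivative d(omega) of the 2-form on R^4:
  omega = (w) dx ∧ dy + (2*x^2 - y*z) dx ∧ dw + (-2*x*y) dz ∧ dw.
d(omega) = (z + 1) dx ∧ dy ∧ dw + (-y) dx ∧ dz ∧ dw + (-2*x) dy ∧ dz ∧ dw

For a 2-form omega = sum_{i<j} g_{ij} dx_i ∧ dx_j, the exterior derivative is
  d(omega) = sum_{i<j} d(g_{ij}) ∧ dx_i ∧ dx_j = sum_{i<j, k} (∂g_{ij}/∂x_k) dx_k ∧ dx_i ∧ dx_j.
Expand each term, using dx_k ∧ dx_i ∧ dx_j = sgn(permutation) dx_{(a)} ∧ dx_{(b)} ∧ dx_{(c)} with (a < b < c) sorted:
  d(w) includes (∂/∂w)(w) dw = (1) dw, which multiplied by dx ∧ dy gives (1) dx ∧ dy ∧ dw
  d(2*x^2 - y*z) includes (∂/∂y)(2*x^2 - y*z) dy = (-z) dy, which multiplied by dx ∧ dw gives (z) dx ∧ dy ∧ dw
  d(2*x^2 - y*z) includes (∂/∂z)(2*x^2 - y*z) dz = (-y) dz, which multiplied by dx ∧ dw gives (y) dx ∧ dz ∧ dw
  d(-2*x*y) includes (∂/∂x)(-2*x*y) dx = (-2*y) dx, which multiplied by dz ∧ dw gives (-2*y) dx ∧ dz ∧ dw
  d(-2*x*y) includes (∂/∂y)(-2*x*y) dy = (-2*x) dy, which multiplied by dz ∧ dw gives (-2*x) dy ∧ dz ∧ dw
Collecting like 3-forms: d(omega) = (z + 1) dx ∧ dy ∧ dw + (-y) dx ∧ dz ∧ dw + (-2*x) dy ∧ dz ∧ dw.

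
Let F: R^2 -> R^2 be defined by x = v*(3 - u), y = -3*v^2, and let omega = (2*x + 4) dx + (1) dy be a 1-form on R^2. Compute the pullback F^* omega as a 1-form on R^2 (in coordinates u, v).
F^* omega = (2*v*(u*v - 3*v - 2)) du + (2*u^2*v - 12*u*v - 4*u + 12*v + 12) dv

Using F^*(f dg) = (f ∘ F) d(g ∘ F), substitute each coordinate x_i by F_i(u, v) in f_i, and replace dx_i by d F_i = (∂F_i/∂u) du + (∂F_i/∂v) dv.
  For the x component: f_1(F) = -2*u*v + 6*v + 4; d F_1 = (-v) du + (3 - u) dv
  For the y component: f_2(F) = 1; d F_2 = (0) du + (-6*v) dv
Combining and collecting du, dv coefficients:
  coeff of du: 2*v*(u*v - 3*v - 2)
  coeff of dv: 2*u^2*v - 12*u*v - 4*u + 12*v + 12
F^* omega = (2*v*(u*v - 3*v - 2)) du + (2*u^2*v - 12*u*v - 4*u + 12*v + 12) dv.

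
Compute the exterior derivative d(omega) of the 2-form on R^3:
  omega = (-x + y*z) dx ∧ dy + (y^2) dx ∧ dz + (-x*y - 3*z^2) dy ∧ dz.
d(omega) = (-2*y) dx ∧ dy ∧ dz

For a 2-form omega = sum_{i<j} g_{ij} dx_i ∧ dx_j, the exterior derivative is
  d(omega) = sum_{i<j} d(g_{ij}) ∧ dx_i ∧ dx_j = sum_{i<j, k} (∂g_{ij}/∂x_k) dx_k ∧ dx_i ∧ dx_j.
Expand each term, using dx_k ∧ dx_i ∧ dx_j = sgn(permutation) dx_{(a)} ∧ dx_{(b)} ∧ dx_{(c)} with (a < b < c) sorted:
  d(-x + y*z) includes (∂/∂z)(-x + y*z) dz = (y) dz, which multiplied by dx ∧ dy gives (y) dx ∧ dy ∧ dz
  d(y^2) includes (∂/∂y)(y^2) dy = (2*y) dy, which multiplied by dx ∧ dz gives (-2*y) dx ∧ dy ∧ dz
  d(-x*y - 3*z^2) includes (∂/∂x)(-x*y - 3*z^2) dx = (-y) dx, which multiplied by dy ∧ dz gives (-y) dx ∧ dy ∧ dz
Collecting like 3-forms: d(omega) = (-2*y) dx ∧ dy ∧ dz.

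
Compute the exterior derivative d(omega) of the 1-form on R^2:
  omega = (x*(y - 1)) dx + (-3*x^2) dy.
d(omega) = (-7*x) dx ∧ dy

For a 1-form omega = sum_i f_i dx_i, the exterior derivative is
  d(omega) = sum_{i < j} (∂f_j/∂x_i - ∂f_i/∂x_j) dx_i ∧ dx_j.
  coefficient of dx ∧ dy: ∂f_2/∂x - ∂f_1/∂y = ∂(-3*x^2)/∂x - ∂(x*(y - 1))/∂y = -7*x
Assembling: d(omega) = (-7*x) dx ∧ dy.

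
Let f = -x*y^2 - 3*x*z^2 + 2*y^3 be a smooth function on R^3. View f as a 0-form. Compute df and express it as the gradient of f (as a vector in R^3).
df = (-y^2 - 3*z^2) dx + (2*y*(-x + 3*y)) dy + (-6*x*z) dz; grad f = (-y^2 - 3*z^2, 2*y*(-x + 3*y), -6*x*z)

For a 0-form f, d f = (∂f/∂x) dx + (∂f/∂y) dy + (∂f/∂z) dz. The components of the vector representation are exactly the entries of grad f in Cartesian coordinates:
  ∂f/∂x = -y^2 - 3*z^2
  ∂f/∂y = 2*y*(-x + 3*y)
  ∂f/∂z = -6*x*z.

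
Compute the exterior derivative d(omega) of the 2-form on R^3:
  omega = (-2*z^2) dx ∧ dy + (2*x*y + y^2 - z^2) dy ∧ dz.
d(omega) = (2*y - 4*z) dx ∧ dy ∧ dz

For a 2-form omega = sum_{i<j} g_{ij} dx_i ∧ dx_j, the exterior derivative is
  d(omega) = sum_{i<j} d(g_{ij}) ∧ dx_i ∧ dx_j = sum_{i<j, k} (∂g_{ij}/∂x_k) dx_k ∧ dx_i ∧ dx_j.
Expand each term, using dx_k ∧ dx_i ∧ dx_j = sgn(permutation) dx_{(a)} ∧ dx_{(b)} ∧ dx_{(c)} with (a < b < c) sorted:
  d(-2*z^2) includes (∂/∂z)(-2*z^2) dz = (-4*z) dz, which multiplied by dx ∧ dy gives (-4*z) dx ∧ dy ∧ dz
  d(2*x*y + y^2 - z^2) includes (∂/∂x)(2*x*y + y^2 - z^2) dx = (2*y) dx, which multiplied by dy ∧ dz gives (2*y) dx ∧ dy ∧ dz
Collecting like 3-forms: d(omega) = (2*y - 4*z) dx ∧ dy ∧ dz.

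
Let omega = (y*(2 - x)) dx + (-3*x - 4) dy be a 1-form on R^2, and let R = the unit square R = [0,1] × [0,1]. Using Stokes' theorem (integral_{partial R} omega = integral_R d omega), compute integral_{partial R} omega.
integral_(partial R) omega = -9/2

Stokes: integral_partial_R omega = integral_R d omega with d omega = (∂Q/∂x - ∂P/∂y) dx ∧ dy.
  ∂Q/∂x = -3
  ∂P/∂y = 2 - x
  integrand = ∂Q/∂x - ∂P/∂y = x - 5.
Integrating over R: integral_0^1 integral_0^1 (x - 5) dx dy = -9/2.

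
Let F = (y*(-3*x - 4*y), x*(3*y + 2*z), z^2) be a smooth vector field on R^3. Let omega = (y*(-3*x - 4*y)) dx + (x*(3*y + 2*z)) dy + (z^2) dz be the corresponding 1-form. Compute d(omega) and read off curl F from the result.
d(omega) = (-2*x) dy ∧ dz + (0) dz ∧ dx + (3*x + 11*y + 2*z) dx ∧ dy; curl F = (-2*x, 0, 3*x + 11*y + 2*z)

d omega = sum_{i<j} (∂f_j/∂x_i - ∂f_i/∂x_j) dx_i ∧ dx_j. Under the identification (dy ∧ dz, dz ∧ dx, dx ∧ dy) ↔ (e_x, e_y, e_z), the coefficients are exactly the components of curl F. Compute:
  ∂R/∂y - ∂Q/∂z = (0) - (2*x) = -2*x
  ∂P/∂z - ∂R/∂x = (0) - (0) = 0
  ∂Q/∂x - ∂P/∂y = (3*y + 2*z) - (-3*x - 8*y) = 3*x + 11*y + 2*z.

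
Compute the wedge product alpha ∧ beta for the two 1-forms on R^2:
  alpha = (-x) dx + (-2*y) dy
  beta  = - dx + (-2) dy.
alpha ∧ beta = (2*x - 2*y) dx ∧ dy

Distribute the wedge, using dx_i ∧ dx_j = -dx_j ∧ dx_i and dx_i ∧ dx_i = 0. For each pair (i, j) with i < j, the coefficient of dx_i ∧ dx_j in alpha ∧ beta is (alpha_i * beta_j - alpha_j * beta_i). Collecting: alpha ∧ beta = (2*x - 2*y) dx ∧ dy.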